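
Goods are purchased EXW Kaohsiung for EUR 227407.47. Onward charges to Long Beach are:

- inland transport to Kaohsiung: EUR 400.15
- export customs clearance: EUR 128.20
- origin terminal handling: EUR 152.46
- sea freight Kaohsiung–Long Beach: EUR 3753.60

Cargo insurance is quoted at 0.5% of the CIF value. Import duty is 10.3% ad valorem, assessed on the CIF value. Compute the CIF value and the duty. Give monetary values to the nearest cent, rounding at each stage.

Let C be the CIF value. C = EXW price + pre-shipment costs + freight + 0.5% × C
C − 0.5% × C = 227407.47 + 400.15 + 128.20 + 152.46 + 3753.60
0.995 × C = 231841.88
C = 231841.88 / 0.995 = 233006.91
Insurance premium = 0.5% × 233006.91 = 1165.03
Import duty = 233006.91 × 10.3% = 23999.71

CIF value: EUR 233006.91; import duty: EUR 23999.71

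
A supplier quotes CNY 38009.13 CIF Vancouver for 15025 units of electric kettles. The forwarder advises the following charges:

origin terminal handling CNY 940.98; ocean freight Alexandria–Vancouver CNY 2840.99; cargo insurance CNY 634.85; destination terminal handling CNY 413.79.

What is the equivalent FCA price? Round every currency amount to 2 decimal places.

Not relevant to the conversion: destination terminal — on the buyer under both terms; not part of either seller's price.
From CIF to FCA, the seller no longer bears: origin terminal, freight, insurance.
FCA price = 38009.13 − 940.98 − 2840.99 − 634.85 = 33592.31

FCA price: CNY 33592.31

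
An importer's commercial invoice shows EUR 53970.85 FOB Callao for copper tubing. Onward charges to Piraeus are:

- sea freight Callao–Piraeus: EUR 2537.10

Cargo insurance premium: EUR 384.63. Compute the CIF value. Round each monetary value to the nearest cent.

CIF = FOB price + freight + insurance
CIF = 53970.85 + 2537.10 + 384.63 = 56892.58

CIF value: EUR 56892.58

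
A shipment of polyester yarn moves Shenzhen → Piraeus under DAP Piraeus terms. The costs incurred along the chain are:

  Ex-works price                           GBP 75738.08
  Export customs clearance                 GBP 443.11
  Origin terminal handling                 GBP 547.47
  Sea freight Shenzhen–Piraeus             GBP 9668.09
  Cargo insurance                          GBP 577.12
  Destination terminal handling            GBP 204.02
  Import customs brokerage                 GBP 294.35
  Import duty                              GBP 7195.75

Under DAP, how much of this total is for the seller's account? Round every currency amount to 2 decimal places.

Seller's account: GBP 87177.89

DAP: the seller bears all costs to the named destination except import duty and clearance.
Seller's account: goods 75738.08 + export clearance 443.11 + origin terminal 547.47 + freight 9668.09 + insurance 577.12 + destination terminal 204.02 = 87177.89
Buyer's account: brokerage 294.35 + duty 7195.75 = 7490.10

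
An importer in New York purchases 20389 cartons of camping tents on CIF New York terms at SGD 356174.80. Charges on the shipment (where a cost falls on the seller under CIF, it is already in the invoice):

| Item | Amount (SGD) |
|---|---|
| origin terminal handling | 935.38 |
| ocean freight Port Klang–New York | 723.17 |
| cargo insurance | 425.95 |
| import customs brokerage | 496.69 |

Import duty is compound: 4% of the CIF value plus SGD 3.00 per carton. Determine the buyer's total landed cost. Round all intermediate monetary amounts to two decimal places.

CIF: the seller pays costs through ocean freight and marine insurance to the destination port.
Already in the invoice (seller's account under CIF): origin terminal, freight, insurance — exclude.
The CIF price already equals the CIF value: 356174.80
Ad valorem component: 356174.80 × 4% = 14246.99
Specific component: 20389 × 3.00 = 61167.00
Import duty = 14246.99 + 61167.00 = 75413.99
Buyer bears: brokerage 496.69 + duty 75413.99 = 75910.68
Landed cost = invoice 356174.80 + 75910.68 = 432085.48

Total landed cost: SGD 432085.48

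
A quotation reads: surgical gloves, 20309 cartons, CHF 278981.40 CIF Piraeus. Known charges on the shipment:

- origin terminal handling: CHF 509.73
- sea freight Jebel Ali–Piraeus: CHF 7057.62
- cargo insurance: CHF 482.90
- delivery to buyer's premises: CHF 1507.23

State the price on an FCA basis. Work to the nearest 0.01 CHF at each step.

FCA price: CHF 270931.15

Not relevant to the conversion: delivery — on the buyer under both terms; not part of either seller's price.
From CIF to FCA, the seller no longer bears: origin terminal, freight, insurance.
FCA price = 278981.40 − 509.73 − 7057.62 − 482.90 = 270931.15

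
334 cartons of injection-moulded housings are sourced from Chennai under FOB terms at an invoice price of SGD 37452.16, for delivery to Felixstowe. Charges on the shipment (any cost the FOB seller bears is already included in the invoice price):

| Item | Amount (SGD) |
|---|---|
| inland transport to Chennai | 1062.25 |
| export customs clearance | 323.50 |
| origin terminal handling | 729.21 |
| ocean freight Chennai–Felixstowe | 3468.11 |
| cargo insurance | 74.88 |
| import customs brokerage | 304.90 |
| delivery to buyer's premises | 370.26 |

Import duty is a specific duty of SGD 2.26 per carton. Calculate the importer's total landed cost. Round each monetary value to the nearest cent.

FOB: the seller bears costs until goods are on board at the origin port; the buyer bears freight, insurance and all costs thereafter.
Already in the invoice (seller's account under FOB): inland to port, export clearance, origin terminal — exclude.
CIF value = FOB price + freight + insurance = 37452.16 + 3468.11 + 74.88 = 40995.15
Import duty = 334 × 2.26 = 754.84
Buyer bears: freight 3468.11 + insurance 74.88 + brokerage 304.90 + delivery 370.26 + duty 754.84 = 4972.99
Landed cost = invoice 37452.16 + 4972.99 = 42425.15

Total landed cost: SGD 42425.15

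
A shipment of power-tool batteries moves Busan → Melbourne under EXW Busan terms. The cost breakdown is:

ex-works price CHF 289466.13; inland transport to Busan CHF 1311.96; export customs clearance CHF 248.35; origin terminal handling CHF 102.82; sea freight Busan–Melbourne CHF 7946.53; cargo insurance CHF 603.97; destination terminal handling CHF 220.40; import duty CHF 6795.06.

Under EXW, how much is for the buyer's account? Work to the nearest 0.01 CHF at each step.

EXW: the seller makes goods available at their premises; the buyer bears all onward costs.
Seller's account: goods 289466.13 = 289466.13
Buyer's account: inland to port 1311.96 + export clearance 248.35 + origin terminal 102.82 + freight 7946.53 + insurance 603.97 + destination terminal 220.40 + duty 6795.06 = 17229.09

Buyer's account: CHF 17229.09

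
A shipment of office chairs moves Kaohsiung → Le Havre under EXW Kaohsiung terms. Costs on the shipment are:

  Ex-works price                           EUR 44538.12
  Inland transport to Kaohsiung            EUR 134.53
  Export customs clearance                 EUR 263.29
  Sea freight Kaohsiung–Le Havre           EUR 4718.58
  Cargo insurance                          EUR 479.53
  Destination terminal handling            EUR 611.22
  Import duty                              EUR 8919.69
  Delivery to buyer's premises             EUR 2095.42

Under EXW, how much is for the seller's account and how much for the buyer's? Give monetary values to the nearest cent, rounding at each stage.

Seller: EUR 44538.12; buyer: EUR 17222.26

EXW: the seller makes goods available at their premises; the buyer bears all onward costs.
Seller's account: goods 44538.12 = 44538.12
Buyer's account: inland to port 134.53 + export clearance 263.29 + freight 4718.58 + insurance 479.53 + destination terminal 611.22 + duty 8919.69 + delivery 2095.42 = 17222.26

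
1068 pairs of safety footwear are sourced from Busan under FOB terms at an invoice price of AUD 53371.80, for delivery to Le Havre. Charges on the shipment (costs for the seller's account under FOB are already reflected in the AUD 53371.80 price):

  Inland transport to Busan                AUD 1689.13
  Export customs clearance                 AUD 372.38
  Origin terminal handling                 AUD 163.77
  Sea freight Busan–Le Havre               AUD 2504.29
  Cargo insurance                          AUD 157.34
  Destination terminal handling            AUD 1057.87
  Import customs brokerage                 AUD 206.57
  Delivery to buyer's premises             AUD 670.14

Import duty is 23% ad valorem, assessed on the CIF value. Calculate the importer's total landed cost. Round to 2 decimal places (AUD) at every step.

FOB: the seller bears costs until goods are on board at the origin port; the buyer bears freight, insurance and all costs thereafter.
Already in the invoice (seller's account under FOB): inland to port, export clearance, origin terminal — exclude.
CIF value = FOB price + freight + insurance = 53371.80 + 2504.29 + 157.34 = 56033.43
Import duty = 56033.43 × 23% = 12887.69
Buyer bears: freight 2504.29 + insurance 157.34 + destination terminal 1057.87 + brokerage 206.57 + delivery 670.14 + duty 12887.69 = 17483.90
Landed cost = invoice 53371.80 + 17483.90 = 70855.70

Total landed cost: AUD 70855.70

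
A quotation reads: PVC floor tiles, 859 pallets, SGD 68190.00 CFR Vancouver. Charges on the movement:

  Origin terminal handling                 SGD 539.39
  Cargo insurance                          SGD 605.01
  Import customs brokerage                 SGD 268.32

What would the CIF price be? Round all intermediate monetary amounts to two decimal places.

Not relevant to the conversion: origin terminal — on the seller under both CFR and CIF; already in the CFR price and stays in the CIF price. brokerage — on the buyer under both terms; not part of either seller's price.
From CFR to CIF, the seller additionally bears: insurance.
CIF price = 68190.00 + 605.01 = 68795.01

CIF price: SGD 68795.01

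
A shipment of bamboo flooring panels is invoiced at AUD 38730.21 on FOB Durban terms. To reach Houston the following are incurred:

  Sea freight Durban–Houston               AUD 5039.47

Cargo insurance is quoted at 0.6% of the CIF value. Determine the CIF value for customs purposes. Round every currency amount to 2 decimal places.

CIF value: AUD 44033.88

Let C be the CIF value. C = FOB price + freight + 0.6% × C
C − 0.6% × C = 38730.21 + 5039.47
0.994 × C = 43769.68
C = 43769.68 / 0.994 = 44033.88
Insurance premium = 0.6% × 44033.88 = 264.20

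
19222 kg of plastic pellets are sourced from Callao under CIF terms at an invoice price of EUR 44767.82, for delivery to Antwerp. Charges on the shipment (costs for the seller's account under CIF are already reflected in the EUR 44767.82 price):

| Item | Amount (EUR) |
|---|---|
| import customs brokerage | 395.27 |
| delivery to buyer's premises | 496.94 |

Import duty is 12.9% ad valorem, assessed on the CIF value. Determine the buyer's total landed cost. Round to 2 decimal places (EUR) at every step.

CIF: the seller pays costs through ocean freight and marine insurance to the destination port.
The CIF price already equals the CIF value: 44767.82
Import duty = 44767.82 × 12.9% = 5775.05
Buyer bears: brokerage 395.27 + delivery 496.94 + duty 5775.05 = 6667.26
Landed cost = invoice 44767.82 + 6667.26 = 51435.08

Total landed cost: EUR 51435.08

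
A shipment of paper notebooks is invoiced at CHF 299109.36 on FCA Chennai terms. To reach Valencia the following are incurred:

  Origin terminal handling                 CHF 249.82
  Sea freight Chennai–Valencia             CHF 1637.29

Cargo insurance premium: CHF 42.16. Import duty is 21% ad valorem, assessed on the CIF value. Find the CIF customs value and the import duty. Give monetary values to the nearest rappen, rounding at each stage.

CIF = FCA price + pre-shipment costs + freight + insurance
CIF = 299109.36 + 249.82 + 1637.29 + 42.16 = 301038.63
Import duty = 301038.63 × 21% = 63218.11

CIF value: CHF 301038.63; import duty: CHF 63218.11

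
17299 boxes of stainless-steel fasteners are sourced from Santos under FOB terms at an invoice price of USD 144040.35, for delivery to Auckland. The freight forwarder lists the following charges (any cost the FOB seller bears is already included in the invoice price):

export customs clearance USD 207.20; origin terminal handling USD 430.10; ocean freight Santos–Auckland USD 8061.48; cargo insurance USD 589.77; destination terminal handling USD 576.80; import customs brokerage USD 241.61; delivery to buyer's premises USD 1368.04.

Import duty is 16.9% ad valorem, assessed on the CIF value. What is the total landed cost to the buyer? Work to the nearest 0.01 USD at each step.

Total landed cost: USD 180682.93

FOB: the seller bears costs until goods are on board at the origin port; the buyer bears freight, insurance and all costs thereafter.
Already in the invoice (seller's account under FOB): export clearance, origin terminal — exclude.
CIF value = FOB price + freight + insurance = 144040.35 + 8061.48 + 589.77 = 152691.60
Import duty = 152691.60 × 16.9% = 25804.88
Buyer bears: freight 8061.48 + insurance 589.77 + destination terminal 576.80 + brokerage 241.61 + delivery 1368.04 + duty 25804.88 = 36642.58
Landed cost = invoice 144040.35 + 36642.58 = 180682.93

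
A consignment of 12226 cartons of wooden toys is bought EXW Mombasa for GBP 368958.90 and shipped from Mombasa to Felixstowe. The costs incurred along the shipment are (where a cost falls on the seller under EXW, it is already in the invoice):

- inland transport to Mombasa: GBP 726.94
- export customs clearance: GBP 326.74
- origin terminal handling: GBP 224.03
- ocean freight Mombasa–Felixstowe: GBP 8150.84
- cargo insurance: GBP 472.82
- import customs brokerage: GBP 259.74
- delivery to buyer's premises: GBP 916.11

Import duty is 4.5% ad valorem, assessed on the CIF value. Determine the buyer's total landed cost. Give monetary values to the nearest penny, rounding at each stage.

Total landed cost: GBP 397084.83

EXW: the seller makes goods available at their premises; the buyer bears all onward costs.
CIF value = EXW price + inland to port + export clearance + origin terminal + freight + insurance = 368958.90 + 726.94 + 326.74 + 224.03 + 8150.84 + 472.82 = 378860.27
Import duty = 378860.27 × 4.5% = 17048.71
Buyer bears: inland to port 726.94 + export clearance 326.74 + origin terminal 224.03 + freight 8150.84 + insurance 472.82 + brokerage 259.74 + delivery 916.11 + duty 17048.71 = 28125.93
Landed cost = invoice 368958.90 + 28125.93 = 397084.83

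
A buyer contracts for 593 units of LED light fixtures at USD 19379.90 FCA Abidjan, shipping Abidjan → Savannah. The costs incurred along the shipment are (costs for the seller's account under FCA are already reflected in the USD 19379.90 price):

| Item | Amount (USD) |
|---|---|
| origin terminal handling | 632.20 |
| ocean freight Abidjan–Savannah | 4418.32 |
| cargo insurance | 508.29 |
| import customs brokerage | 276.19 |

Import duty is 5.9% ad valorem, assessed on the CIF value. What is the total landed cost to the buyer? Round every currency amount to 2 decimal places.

FCA: the seller delivers export-cleared goods to the carrier; the buyer bears costs from that point.
CIF value = FCA price + origin terminal + freight + insurance = 19379.90 + 632.20 + 4418.32 + 508.29 = 24938.71
Import duty = 24938.71 × 5.9% = 1471.38
Buyer bears: origin terminal 632.20 + freight 4418.32 + insurance 508.29 + brokerage 276.19 + duty 1471.38 = 7306.38
Landed cost = invoice 19379.90 + 7306.38 = 26686.28

Total landed cost: USD 26686.28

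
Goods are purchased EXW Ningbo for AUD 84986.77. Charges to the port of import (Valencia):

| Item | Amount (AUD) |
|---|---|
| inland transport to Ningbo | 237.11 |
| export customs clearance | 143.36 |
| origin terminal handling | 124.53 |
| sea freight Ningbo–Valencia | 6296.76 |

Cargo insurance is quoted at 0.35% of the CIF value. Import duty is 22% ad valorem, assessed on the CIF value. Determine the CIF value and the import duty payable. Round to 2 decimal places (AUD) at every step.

Let C be the CIF value. C = EXW price + pre-shipment costs + freight + 0.35% × C
C − 0.35% × C = 84986.77 + 237.11 + 143.36 + 124.53 + 6296.76
0.9965 × C = 91788.53
C = 91788.53 / 0.9965 = 92110.92
Insurance premium = 0.35% × 92110.92 = 322.39
Import duty = 92110.92 × 22% = 20264.40

CIF value: AUD 92110.92; import duty: AUD 20264.40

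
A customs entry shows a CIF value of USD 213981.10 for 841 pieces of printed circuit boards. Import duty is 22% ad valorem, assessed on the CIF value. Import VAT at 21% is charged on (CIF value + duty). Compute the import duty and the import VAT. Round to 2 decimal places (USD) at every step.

Import duty = 213981.10 × 22% = 47075.84
VAT base = CIF + duty = 213981.10 + 47075.84 = 261056.94
Import VAT = 261056.94 × 21% = 54821.96

Import duty: USD 47075.84; import VAT: USD 54821.96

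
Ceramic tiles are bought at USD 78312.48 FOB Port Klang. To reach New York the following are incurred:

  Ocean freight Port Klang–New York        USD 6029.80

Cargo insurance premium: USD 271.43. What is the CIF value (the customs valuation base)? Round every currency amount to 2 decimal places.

CIF = FOB price + freight + insurance
CIF = 78312.48 + 6029.80 + 271.43 = 84613.71

CIF value: USD 84613.71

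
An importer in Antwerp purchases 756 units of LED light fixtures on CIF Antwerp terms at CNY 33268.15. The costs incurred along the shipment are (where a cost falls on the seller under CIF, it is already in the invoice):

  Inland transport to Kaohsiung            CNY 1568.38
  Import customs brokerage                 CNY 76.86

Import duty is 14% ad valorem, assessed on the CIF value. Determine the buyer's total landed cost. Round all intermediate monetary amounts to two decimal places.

Total landed cost: CNY 38002.55

CIF: the seller pays costs through ocean freight and marine insurance to the destination port.
Already in the invoice (seller's account under CIF): inland to port — exclude.
The CIF price already equals the CIF value: 33268.15
Import duty = 33268.15 × 14% = 4657.54
Buyer bears: brokerage 76.86 + duty 4657.54 = 4734.40
Landed cost = invoice 33268.15 + 4734.40 = 38002.55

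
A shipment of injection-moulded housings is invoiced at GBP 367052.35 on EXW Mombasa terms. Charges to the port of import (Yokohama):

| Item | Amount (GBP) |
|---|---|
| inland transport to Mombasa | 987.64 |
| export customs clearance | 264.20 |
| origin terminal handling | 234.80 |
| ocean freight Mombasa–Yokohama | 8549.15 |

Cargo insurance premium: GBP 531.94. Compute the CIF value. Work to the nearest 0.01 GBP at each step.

CIF value: GBP 377620.08

CIF = EXW price + pre-shipment costs + freight + insurance
CIF = 367052.35 + 987.64 + 264.20 + 234.80 + 8549.15 + 531.94 = 377620.08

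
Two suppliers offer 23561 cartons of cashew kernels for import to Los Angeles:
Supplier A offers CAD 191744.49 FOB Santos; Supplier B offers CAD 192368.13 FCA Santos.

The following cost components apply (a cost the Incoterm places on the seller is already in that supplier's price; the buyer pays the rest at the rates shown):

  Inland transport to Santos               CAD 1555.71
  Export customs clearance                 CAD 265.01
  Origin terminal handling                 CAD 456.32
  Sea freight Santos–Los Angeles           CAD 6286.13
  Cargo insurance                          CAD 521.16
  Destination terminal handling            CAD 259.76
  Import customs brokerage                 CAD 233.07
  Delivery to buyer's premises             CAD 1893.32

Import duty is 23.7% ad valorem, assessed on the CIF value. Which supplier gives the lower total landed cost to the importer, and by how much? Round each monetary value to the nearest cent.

Supplier A is cheaper by CAD 1335.91

Supplier A (FOB):
CIF value = FOB price + freight + insurance = 191744.49 + 6286.13 + 521.16 = 198551.78
Import duty = 198551.78 × 23.7% = 47056.77
Buyer bears (A): 6286.13 + 521.16 + 259.76 + 233.07 + 1893.32 = 9193.44
Landed cost (A) = invoice 191744.49 + 9193.44 + duty 47056.77 = 247994.70
Supplier B (FCA):
CIF value = FCA price + origin terminal + freight + insurance = 192368.13 + 456.32 + 6286.13 + 521.16 = 199631.74
Import duty = 199631.74 × 23.7% = 47312.72
Buyer bears (B): 456.32 + 6286.13 + 521.16 + 259.76 + 233.07 + 1893.32 = 9649.76
Landed cost (B) = invoice 192368.13 + 9649.76 + duty 47312.72 = 249330.61
Difference = |247994.70 − 249330.61| = 1335.91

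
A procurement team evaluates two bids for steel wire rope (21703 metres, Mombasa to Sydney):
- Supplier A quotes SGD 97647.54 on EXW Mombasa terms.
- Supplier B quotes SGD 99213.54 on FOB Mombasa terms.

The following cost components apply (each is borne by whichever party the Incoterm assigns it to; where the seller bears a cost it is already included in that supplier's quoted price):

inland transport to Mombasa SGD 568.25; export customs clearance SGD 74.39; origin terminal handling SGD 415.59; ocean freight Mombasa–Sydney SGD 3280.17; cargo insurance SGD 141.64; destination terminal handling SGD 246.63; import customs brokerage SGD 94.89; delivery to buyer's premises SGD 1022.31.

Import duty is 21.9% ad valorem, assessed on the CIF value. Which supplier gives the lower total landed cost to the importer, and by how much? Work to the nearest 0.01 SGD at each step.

Supplier A is cheaper by SGD 618.97

Supplier A (EXW):
CIF value = EXW price + inland to port + export clearance + origin terminal + freight + insurance = 97647.54 + 568.25 + 74.39 + 415.59 + 3280.17 + 141.64 = 102127.58
Import duty = 102127.58 × 21.9% = 22365.94
Buyer bears (A): 568.25 + 74.39 + 415.59 + 3280.17 + 141.64 + 246.63 + 94.89 + 1022.31 = 5843.87
Landed cost (A) = invoice 97647.54 + 5843.87 + duty 22365.94 = 125857.35
Supplier B (FOB):
CIF value = FOB price + freight + insurance = 99213.54 + 3280.17 + 141.64 = 102635.35
Import duty = 102635.35 × 21.9% = 22477.14
Buyer bears (B): 3280.17 + 141.64 + 246.63 + 94.89 + 1022.31 = 4785.64
Landed cost (B) = invoice 99213.54 + 4785.64 + duty 22477.14 = 126476.32
Difference = |125857.35 − 126476.32| = 618.97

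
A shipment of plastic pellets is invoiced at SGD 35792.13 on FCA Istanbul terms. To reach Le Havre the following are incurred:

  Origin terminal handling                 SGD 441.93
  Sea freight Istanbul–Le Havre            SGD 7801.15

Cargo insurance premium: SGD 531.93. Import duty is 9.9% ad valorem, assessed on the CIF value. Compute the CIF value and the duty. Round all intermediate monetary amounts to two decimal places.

CIF value: SGD 44567.14; import duty: SGD 4412.15

CIF = FCA price + pre-shipment costs + freight + insurance
CIF = 35792.13 + 441.93 + 7801.15 + 531.93 = 44567.14
Import duty = 44567.14 × 9.9% = 4412.15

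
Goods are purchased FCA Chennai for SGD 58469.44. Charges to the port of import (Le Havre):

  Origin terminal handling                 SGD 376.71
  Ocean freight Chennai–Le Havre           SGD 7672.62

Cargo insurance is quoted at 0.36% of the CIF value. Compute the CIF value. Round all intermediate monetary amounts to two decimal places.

Let C be the CIF value. C = FCA price + pre-shipment costs + freight + 0.36% × C
C − 0.36% × C = 58469.44 + 376.71 + 7672.62
0.9964 × C = 66518.77
C = 66518.77 / 0.9964 = 66759.10
Insurance premium = 0.36% × 66759.10 = 240.33

CIF value: SGD 66759.10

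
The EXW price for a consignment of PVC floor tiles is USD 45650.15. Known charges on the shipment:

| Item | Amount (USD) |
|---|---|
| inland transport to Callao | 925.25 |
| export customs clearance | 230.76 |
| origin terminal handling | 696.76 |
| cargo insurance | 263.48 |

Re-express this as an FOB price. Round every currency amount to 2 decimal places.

Not relevant to the conversion: insurance — on the buyer under both terms; not part of either seller's price.
From EXW to FOB, the seller additionally bears: inland to port, export clearance, origin terminal.
FOB price = 45650.15 + 925.25 + 230.76 + 696.76 = 47502.92

FOB price: USD 47502.92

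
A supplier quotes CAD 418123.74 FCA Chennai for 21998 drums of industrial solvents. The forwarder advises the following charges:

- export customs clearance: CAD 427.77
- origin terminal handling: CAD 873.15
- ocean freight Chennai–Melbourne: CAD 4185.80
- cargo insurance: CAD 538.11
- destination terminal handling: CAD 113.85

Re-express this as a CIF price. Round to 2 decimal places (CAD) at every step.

CIF price: CAD 423720.80

Not relevant to the conversion: export clearance — on the seller under both FCA and CIF; already in the FCA price and stays in the CIF price. destination terminal — on the buyer under both terms; not part of either seller's price.
From FCA to CIF, the seller additionally bears: origin terminal, freight, insurance.
CIF price = 418123.74 + 873.15 + 4185.80 + 538.11 = 423720.80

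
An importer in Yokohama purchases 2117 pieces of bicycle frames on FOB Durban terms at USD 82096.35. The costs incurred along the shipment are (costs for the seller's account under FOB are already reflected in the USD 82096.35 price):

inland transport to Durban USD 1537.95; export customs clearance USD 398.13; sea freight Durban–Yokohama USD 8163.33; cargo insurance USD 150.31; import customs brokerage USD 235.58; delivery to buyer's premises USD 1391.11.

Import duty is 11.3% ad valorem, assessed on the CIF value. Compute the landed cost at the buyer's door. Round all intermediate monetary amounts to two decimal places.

Total landed cost: USD 102253.01

FOB: the seller bears costs until goods are on board at the origin port; the buyer bears freight, insurance and all costs thereafter.
Already in the invoice (seller's account under FOB): inland to port, export clearance — exclude.
CIF value = FOB price + freight + insurance = 82096.35 + 8163.33 + 150.31 = 90409.99
Import duty = 90409.99 × 11.3% = 10216.33
Buyer bears: freight 8163.33 + insurance 150.31 + brokerage 235.58 + delivery 1391.11 + duty 10216.33 = 20156.66
Landed cost = invoice 82096.35 + 20156.66 = 102253.01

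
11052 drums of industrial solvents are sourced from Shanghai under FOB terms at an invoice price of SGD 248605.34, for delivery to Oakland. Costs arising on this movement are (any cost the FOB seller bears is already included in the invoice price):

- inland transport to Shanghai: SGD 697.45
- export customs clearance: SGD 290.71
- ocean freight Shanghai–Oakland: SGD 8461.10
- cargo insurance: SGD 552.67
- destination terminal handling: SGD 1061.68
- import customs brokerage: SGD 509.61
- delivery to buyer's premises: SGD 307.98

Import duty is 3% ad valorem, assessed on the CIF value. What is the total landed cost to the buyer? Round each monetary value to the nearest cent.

Total landed cost: SGD 267226.95

FOB: the seller bears costs until goods are on board at the origin port; the buyer bears freight, insurance and all costs thereafter.
Already in the invoice (seller's account under FOB): inland to port, export clearance — exclude.
CIF value = FOB price + freight + insurance = 248605.34 + 8461.10 + 552.67 = 257619.11
Import duty = 257619.11 × 3% = 7728.57
Buyer bears: freight 8461.10 + insurance 552.67 + destination terminal 1061.68 + brokerage 509.61 + delivery 307.98 + duty 7728.57 = 18621.61
Landed cost = invoice 248605.34 + 18621.61 = 267226.95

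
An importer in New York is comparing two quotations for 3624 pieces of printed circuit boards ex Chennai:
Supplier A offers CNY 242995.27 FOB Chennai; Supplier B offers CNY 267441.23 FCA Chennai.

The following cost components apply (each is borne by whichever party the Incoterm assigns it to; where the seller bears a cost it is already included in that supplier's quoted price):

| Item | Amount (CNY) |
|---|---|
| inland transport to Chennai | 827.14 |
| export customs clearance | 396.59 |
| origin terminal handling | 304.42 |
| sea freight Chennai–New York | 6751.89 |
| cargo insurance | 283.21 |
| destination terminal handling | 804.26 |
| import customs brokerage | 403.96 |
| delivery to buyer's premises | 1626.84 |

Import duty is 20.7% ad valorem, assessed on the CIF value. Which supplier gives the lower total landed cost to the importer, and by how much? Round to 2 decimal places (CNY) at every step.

Supplier A (FOB):
CIF value = FOB price + freight + insurance = 242995.27 + 6751.89 + 283.21 = 250030.37
Import duty = 250030.37 × 20.7% = 51756.29
Buyer bears (A): 6751.89 + 283.21 + 804.26 + 403.96 + 1626.84 = 9870.16
Landed cost (A) = invoice 242995.27 + 9870.16 + duty 51756.29 = 304621.72
Supplier B (FCA):
CIF value = FCA price + origin terminal + freight + insurance = 267441.23 + 304.42 + 6751.89 + 283.21 = 274780.75
Import duty = 274780.75 × 20.7% = 56879.62
Buyer bears (B): 304.42 + 6751.89 + 283.21 + 804.26 + 403.96 + 1626.84 = 10174.58
Landed cost (B) = invoice 267441.23 + 10174.58 + duty 56879.62 = 334495.43
Difference = |304621.72 − 334495.43| = 29873.71

Supplier A is cheaper by CNY 29873.71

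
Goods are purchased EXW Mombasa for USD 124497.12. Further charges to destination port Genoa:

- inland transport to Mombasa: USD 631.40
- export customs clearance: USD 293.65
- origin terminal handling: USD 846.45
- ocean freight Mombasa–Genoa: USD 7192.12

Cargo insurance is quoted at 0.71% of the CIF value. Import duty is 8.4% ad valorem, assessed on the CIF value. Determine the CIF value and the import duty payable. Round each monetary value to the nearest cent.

CIF value: USD 134415.09; import duty: USD 11290.87

Let C be the CIF value. C = EXW price + pre-shipment costs + freight + 0.71% × C
C − 0.71% × C = 124497.12 + 631.40 + 293.65 + 846.45 + 7192.12
0.9929 × C = 133460.74
C = 133460.74 / 0.9929 = 134415.09
Insurance premium = 0.71% × 134415.09 = 954.35
Import duty = 134415.09 × 8.4% = 11290.87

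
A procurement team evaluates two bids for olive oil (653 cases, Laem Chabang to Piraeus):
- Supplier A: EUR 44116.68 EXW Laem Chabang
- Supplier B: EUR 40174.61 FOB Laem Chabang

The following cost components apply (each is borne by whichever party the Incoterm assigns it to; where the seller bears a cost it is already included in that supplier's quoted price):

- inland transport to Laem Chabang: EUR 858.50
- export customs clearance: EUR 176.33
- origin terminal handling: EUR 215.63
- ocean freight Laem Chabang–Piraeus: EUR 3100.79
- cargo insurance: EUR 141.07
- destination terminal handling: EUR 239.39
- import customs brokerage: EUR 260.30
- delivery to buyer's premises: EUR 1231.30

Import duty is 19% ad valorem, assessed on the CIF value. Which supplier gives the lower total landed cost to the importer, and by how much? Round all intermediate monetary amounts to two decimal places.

Supplier A (EXW):
CIF value = EXW price + inland to port + export clearance + origin terminal + freight + insurance = 44116.68 + 858.50 + 176.33 + 215.63 + 3100.79 + 141.07 = 48609.00
Import duty = 48609.00 × 19% = 9235.71
Buyer bears (A): 858.50 + 176.33 + 215.63 + 3100.79 + 141.07 + 239.39 + 260.30 + 1231.30 = 6223.31
Landed cost (A) = invoice 44116.68 + 6223.31 + duty 9235.71 = 59575.70
Supplier B (FOB):
CIF value = FOB price + freight + insurance = 40174.61 + 3100.79 + 141.07 = 43416.47
Import duty = 43416.47 × 19% = 8249.13
Buyer bears (B): 3100.79 + 141.07 + 239.39 + 260.30 + 1231.30 = 4972.85
Landed cost (B) = invoice 40174.61 + 4972.85 + duty 8249.13 = 53396.59
Difference = |59575.70 − 53396.59| = 6179.11

Supplier B is cheaper by EUR 6179.11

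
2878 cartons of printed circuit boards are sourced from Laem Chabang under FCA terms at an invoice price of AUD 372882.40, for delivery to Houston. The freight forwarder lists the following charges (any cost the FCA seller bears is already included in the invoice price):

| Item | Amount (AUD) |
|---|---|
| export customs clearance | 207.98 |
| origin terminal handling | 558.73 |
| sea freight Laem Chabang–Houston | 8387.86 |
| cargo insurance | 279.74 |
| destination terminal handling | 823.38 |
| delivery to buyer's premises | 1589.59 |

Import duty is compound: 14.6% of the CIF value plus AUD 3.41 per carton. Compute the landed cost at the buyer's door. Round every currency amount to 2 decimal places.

Total landed cost: AUD 450123.55

FCA: the seller delivers export-cleared goods to the carrier; the buyer bears costs from that point.
Already in the invoice (seller's account under FCA): export clearance — exclude.
CIF value = FCA price + origin terminal + freight + insurance = 372882.40 + 558.73 + 8387.86 + 279.74 = 382108.73
Ad valorem component: 382108.73 × 14.6% = 55787.87
Specific component: 2878 × 3.41 = 9813.98
Import duty = 55787.87 + 9813.98 = 65601.85
Buyer bears: origin terminal 558.73 + freight 8387.86 + insurance 279.74 + destination terminal 823.38 + delivery 1589.59 + duty 65601.85 = 77241.15
Landed cost = invoice 372882.40 + 77241.15 = 450123.55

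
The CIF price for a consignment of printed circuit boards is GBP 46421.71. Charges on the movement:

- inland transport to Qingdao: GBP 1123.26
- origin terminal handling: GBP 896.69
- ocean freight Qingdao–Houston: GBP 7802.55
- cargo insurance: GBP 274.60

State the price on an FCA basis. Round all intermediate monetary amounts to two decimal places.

Not relevant to the conversion: inland to port — on the seller under both CIF and FCA; already in the CIF price and stays in the FCA price.
From CIF to FCA, the seller no longer bears: origin terminal, freight, insurance.
FCA price = 46421.71 − 896.69 − 7802.55 − 274.60 = 37447.87

FCA price: GBP 37447.87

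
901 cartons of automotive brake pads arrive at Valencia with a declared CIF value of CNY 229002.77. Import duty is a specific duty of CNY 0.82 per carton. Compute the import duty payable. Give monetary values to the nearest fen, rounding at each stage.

Import duty: CNY 738.82

Import duty = 901 × 0.82 = 738.82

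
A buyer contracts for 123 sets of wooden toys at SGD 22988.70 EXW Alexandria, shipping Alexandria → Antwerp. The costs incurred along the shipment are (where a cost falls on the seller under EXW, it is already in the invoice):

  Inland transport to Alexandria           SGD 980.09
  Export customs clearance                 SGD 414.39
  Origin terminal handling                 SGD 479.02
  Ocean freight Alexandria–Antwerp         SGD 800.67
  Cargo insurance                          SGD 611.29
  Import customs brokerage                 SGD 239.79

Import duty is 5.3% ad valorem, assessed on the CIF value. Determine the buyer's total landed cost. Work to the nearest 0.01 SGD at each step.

Total landed cost: SGD 27906.48

EXW: the seller makes goods available at their premises; the buyer bears all onward costs.
CIF value = EXW price + inland to port + export clearance + origin terminal + freight + insurance = 22988.70 + 980.09 + 414.39 + 479.02 + 800.67 + 611.29 = 26274.16
Import duty = 26274.16 × 5.3% = 1392.53
Buyer bears: inland to port 980.09 + export clearance 414.39 + origin terminal 479.02 + freight 800.67 + insurance 611.29 + brokerage 239.79 + duty 1392.53 = 4917.78
Landed cost = invoice 22988.70 + 4917.78 = 27906.48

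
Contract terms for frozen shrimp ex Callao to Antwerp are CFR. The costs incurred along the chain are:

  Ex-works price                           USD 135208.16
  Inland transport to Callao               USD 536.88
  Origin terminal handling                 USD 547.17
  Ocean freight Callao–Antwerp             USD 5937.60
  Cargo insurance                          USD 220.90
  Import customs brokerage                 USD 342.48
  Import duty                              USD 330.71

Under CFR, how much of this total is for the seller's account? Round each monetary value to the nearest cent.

CFR: the seller pays costs through ocean freight to the destination port, but not insurance.
Seller's account: goods 135208.16 + inland to port 536.88 + origin terminal 547.17 + freight 5937.60 = 142229.81
Buyer's account: insurance 220.90 + brokerage 342.48 + duty 330.71 = 894.09

Seller's account: USD 142229.81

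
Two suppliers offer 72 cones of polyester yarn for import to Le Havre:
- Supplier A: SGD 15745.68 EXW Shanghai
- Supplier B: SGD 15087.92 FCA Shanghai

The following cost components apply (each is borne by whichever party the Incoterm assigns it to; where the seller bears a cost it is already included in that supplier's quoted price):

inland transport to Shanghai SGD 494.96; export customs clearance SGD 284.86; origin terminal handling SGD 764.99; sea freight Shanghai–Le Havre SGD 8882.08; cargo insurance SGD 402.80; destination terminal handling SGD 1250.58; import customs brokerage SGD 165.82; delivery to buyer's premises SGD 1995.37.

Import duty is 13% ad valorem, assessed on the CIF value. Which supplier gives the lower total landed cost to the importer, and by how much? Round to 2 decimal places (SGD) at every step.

Supplier B is cheaper by SGD 1624.47

Supplier A (EXW):
CIF value = EXW price + inland to port + export clearance + origin terminal + freight + insurance = 15745.68 + 494.96 + 284.86 + 764.99 + 8882.08 + 402.80 = 26575.37
Import duty = 26575.37 × 13% = 3454.80
Buyer bears (A): 494.96 + 284.86 + 764.99 + 8882.08 + 402.80 + 1250.58 + 165.82 + 1995.37 = 14241.46
Landed cost (A) = invoice 15745.68 + 14241.46 + duty 3454.80 = 33441.94
Supplier B (FCA):
CIF value = FCA price + origin terminal + freight + insurance = 15087.92 + 764.99 + 8882.08 + 402.80 = 25137.79
Import duty = 25137.79 × 13% = 3267.91
Buyer bears (B): 764.99 + 8882.08 + 402.80 + 1250.58 + 165.82 + 1995.37 = 13461.64
Landed cost (B) = invoice 15087.92 + 13461.64 + duty 3267.91 = 31817.47
Difference = |33441.94 − 31817.47| = 1624.47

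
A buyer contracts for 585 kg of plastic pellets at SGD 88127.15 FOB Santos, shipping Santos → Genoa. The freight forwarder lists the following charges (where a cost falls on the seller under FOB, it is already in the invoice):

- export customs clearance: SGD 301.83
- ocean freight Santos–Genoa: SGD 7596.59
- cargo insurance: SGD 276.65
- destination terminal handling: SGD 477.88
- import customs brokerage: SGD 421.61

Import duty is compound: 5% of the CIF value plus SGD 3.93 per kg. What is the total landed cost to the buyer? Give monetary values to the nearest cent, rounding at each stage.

Total landed cost: SGD 103998.95

FOB: the seller bears costs until goods are on board at the origin port; the buyer bears freight, insurance and all costs thereafter.
Already in the invoice (seller's account under FOB): export clearance — exclude.
CIF value = FOB price + freight + insurance = 88127.15 + 7596.59 + 276.65 = 96000.39
Ad valorem component: 96000.39 × 5% = 4800.02
Specific component: 585 × 3.93 = 2299.05
Import duty = 4800.02 + 2299.05 = 7099.07
Buyer bears: freight 7596.59 + insurance 276.65 + destination terminal 477.88 + brokerage 421.61 + duty 7099.07 = 15871.80
Landed cost = invoice 88127.15 + 15871.80 = 103998.95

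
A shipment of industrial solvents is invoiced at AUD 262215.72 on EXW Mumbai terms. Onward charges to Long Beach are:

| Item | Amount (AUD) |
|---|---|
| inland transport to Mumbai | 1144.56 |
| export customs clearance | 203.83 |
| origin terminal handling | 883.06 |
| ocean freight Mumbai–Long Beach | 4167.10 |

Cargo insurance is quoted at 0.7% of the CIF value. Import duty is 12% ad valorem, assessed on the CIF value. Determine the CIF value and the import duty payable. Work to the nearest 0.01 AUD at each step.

CIF value: AUD 270507.82; import duty: AUD 32460.94

Let C be the CIF value. C = EXW price + pre-shipment costs + freight + 0.7% × C
C − 0.7% × C = 262215.72 + 1144.56 + 203.83 + 883.06 + 4167.10
0.993 × C = 268614.27
C = 268614.27 / 0.993 = 270507.82
Insurance premium = 0.7% × 270507.82 = 1893.55
Import duty = 270507.82 × 12% = 32460.94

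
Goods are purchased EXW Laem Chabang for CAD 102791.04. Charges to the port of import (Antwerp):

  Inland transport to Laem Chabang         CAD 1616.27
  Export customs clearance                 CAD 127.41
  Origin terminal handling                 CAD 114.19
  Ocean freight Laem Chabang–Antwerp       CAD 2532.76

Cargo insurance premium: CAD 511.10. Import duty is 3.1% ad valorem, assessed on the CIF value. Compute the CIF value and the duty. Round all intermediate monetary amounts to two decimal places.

CIF = EXW price + pre-shipment costs + freight + insurance
CIF = 102791.04 + 1616.27 + 127.41 + 114.19 + 2532.76 + 511.10 = 107692.77
Import duty = 107692.77 × 3.1% = 3338.48

CIF value: CAD 107692.77; import duty: CAD 3338.48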